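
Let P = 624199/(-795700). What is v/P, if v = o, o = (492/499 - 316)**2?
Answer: -19661209794284800/155426175199 ≈ -1.2650e+5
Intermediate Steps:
P = -624199/795700 (P = 624199*(-1/795700) = -624199/795700 ≈ -0.78446)
o = 24709324864/249001 (o = (492*(1/499) - 316)**2 = (492/499 - 316)**2 = (-157192/499)**2 = 24709324864/249001 ≈ 99234.)
v = 24709324864/249001 ≈ 99234.
v/P = 24709324864/(249001*(-624199/795700)) = (24709324864/249001)*(-795700/624199) = -19661209794284800/155426175199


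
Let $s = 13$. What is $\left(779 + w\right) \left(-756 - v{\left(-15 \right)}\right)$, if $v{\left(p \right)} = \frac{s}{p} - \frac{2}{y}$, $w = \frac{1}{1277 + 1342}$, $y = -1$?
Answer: $- \frac{23170574114}{39285} \approx -5.8981 \cdot 10^{5}$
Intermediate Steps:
$w = \frac{1}{2619} \approx 0.00038183$
$v{\left(p \right)} = 2 + \frac{13}{p}$ ($v{\left(p \right)} = \frac{13}{p} - \frac{2}{-1} = \frac{13}{p} - -2 = \frac{13}{p} + 2 = 2 + \frac{13}{p}$)
$\left(779 + w\right) \left(-756 - v{\left(-15 \right)}\right) = \left(779 + \frac{1}{2619}\right) \left(-756 - \left(2 + \frac{13}{-15}\right)\right) = \frac{2040202 \left(-756 - \left(2 + 13 \left(- \frac{1}{15}\right)\right)\right)}{2619} = \frac{2040202 \left(-756 - \left(2 - \frac{13}{15}\right)\right)}{2619} = \frac{2040202 \left(-756 - \frac{17}{15}\right)}{2619} = \frac{2040202}{2619} \left(- \frac{11357}{15}\right) = - \frac{23170574114}{39285}$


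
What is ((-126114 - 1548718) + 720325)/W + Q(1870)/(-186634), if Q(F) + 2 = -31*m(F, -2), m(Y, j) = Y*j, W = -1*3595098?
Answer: -39777502081/111827920022 ≈ -0.35570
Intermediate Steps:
W = -3595098
Q(F) = -2 + 62*F (Q(F) = -2 - 31*F*(-2) = -2 - (-62)*F = -2 + 62*F)
((-126114 - 1548718) + 720325)/W + Q(1870)/(-186634) = ((-126114 - 1548718) + 720325)/(-3595098) + (-2 + 62*1870)/(-186634) = (-1674832 + 720325)*(-1/3595098) + (-2 + 115940)*(-1/186634) = -954507*(-1/3595098) + 115938*(-1/186634) = 318169/1198366 - 57969/93317 = -39777502081/111827920022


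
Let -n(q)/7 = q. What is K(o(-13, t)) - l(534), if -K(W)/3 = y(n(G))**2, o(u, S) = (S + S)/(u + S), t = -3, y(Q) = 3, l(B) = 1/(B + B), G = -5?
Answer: -28837/1068 ≈ -27.001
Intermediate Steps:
n(q) = -7*q
l(B) = 1/(2*B)
o(u, S) = 2*S/(S + u) (o(u, S) = (2*S)/(S + u) = 2*S/(S + u))
K(W) = -27 (K(W) = -3*3**2 = -3*9 = -27)
K(o(-13, t)) - l(534) = -27 - 1/(2*534) = -27 - 1*1/1068 = -27 - 1/1068 = -28837/1068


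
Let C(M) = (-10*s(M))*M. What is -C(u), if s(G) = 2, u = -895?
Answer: -17900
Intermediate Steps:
C(M) = -20*M (C(M) = (-10*2)*M = -20*M)
-C(u) = -(-20)*(-895) = -1*17900 = -17900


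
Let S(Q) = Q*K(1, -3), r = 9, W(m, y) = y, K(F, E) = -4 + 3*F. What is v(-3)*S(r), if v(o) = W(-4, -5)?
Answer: 45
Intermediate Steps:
v(o) = -5
S(Q) = -Q (S(Q) = Q*(-4 + 3*1) = Q*(-4 + 3) = Q*(-1) = -Q)
v(-3)*S(r) = -(-5)*9 = -5*(-9) = 45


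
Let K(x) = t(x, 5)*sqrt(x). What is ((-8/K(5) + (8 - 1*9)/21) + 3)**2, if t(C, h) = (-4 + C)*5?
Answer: 508724/55125 - 992*sqrt(5)/525 ≈ 5.0034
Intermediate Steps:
t(C, h) = -20 + 5*C
K(x) = sqrt(x)*(-20 + 5*x) (K(x) = (-20 + 5*x)*sqrt(x) = sqrt(x)*(-20 + 5*x))
((-8/K(5) + (8 - 1*9)/21) + 3)**2 = ((-8*sqrt(5)/(25*(-4 + 5)) + (8 - 1*9)/21) + 3)**2 = ((-8*sqrt(5)/25 + (8 - 9)*(1/21)) + 3)**2 = ((-8*sqrt(5)/25 - 1*1/21) + 3)**2 = ((-8*sqrt(5)/25 - 1/21) + 3)**2 = ((-1/21 - 8*sqrt(5)/25) + 3)**2 = (62/21 - 8*sqrt(5)/25)**2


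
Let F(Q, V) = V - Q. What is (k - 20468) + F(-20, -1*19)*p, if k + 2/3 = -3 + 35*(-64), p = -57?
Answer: -68306/3 ≈ -22769.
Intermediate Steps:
k = -6731/3 (k = -2/3 + (-3 + 35*(-64)) = -2/3 + (-3 - 2240) = -2/3 - 2243 = -6731/3 ≈ -2243.7)
(k - 20468) + F(-20, -1*19)*p = (-6731/3 - 20468) + (-1*19 - 1*(-20))*(-57) = -68135/3 + (-19 + 20)*(-57) = -68135/3 + 1*(-57) = -68135/3 - 57 = -68306/3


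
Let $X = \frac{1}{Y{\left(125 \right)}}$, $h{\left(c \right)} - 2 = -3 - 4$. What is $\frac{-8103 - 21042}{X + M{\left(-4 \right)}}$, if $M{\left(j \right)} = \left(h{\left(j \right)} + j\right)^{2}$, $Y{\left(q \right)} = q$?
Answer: $- \frac{3643125}{10126} \approx -359.78$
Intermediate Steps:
$h{\left(c \right)} = -5$ ($h{\left(c \right)} = 2 - 7 = -5$)
$M{\left(j \right)} = \left(-5 + j\right)^{2}$
$X = \frac{1}{125} \approx 0.008$
$\frac{-8103 - 21042}{X + M{\left(-4 \right)}} = \frac{-8103 - 21042}{\frac{1}{125} + \left(-5 - 4\right)^{2}} = - \frac{29145}{\frac{1}{125} + \left(-9\right)^{2}} = - \frac{29145}{\frac{1}{125} + 81} = - \frac{29145}{\frac{10126}{125}} = \left(-29145\right) \frac{125}{10126} = - \frac{3643125}{10126}$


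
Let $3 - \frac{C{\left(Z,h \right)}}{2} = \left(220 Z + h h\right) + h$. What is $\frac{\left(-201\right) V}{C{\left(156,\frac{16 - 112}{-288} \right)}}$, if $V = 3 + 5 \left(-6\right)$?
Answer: $- \frac{48843}{617714} \approx -0.079071$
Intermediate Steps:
$C{\left(Z,h \right)} = 6 - 440 Z - 2 h - 2 h^{2}$ ($C{\left(Z,h \right)} = 6 - 2 \left(\left(220 Z + h h\right) + h\right) = 6 - 2 \left(\left(220 Z + h^{2}\right) + h\right) = 6 - 2 \left(\left(h^{2} + 220 Z\right) + h\right) = 6 - 2 \left(h + h^{2} + 220 Z\right) = 6 - \left(2 h + 2 h^{2} + 440 Z\right) = 6 - 440 Z - 2 h - 2 h^{2}$)
$V = -27$ ($V = 3 - 30 = -27$)
$\frac{\left(-201\right) V}{C{\left(156,\frac{16 - 112}{-288} \right)}} = \frac{\left(-201\right) \left(-27\right)}{6 - 68640 - 2 \frac{16 - 112}{-288} - 2 \left(\frac{16 - 112}{-288}\right)^{2}} = \frac{5427}{6 - 68640 - 2 \left(16 - 112\right) \left(- \frac{1}{288}\right) - 2 \left(\left(16 - 112\right) \left(- \frac{1}{288}\right)\right)^{2}} = \frac{5427}{6 - 68640 - 2 \left(\left(-96\right) \left(- \frac{1}{288}\right)\right) - 2 \left(\left(-96\right) \left(- \frac{1}{288}\right)\right)^{2}} = \frac{5427}{6 - 68640 - \frac{2}{3} - \frac{2}{9}} = \frac{5427}{- \frac{617714}{9}} = 5427 \left(- \frac{9}{617714}\right) = - \frac{48843}{617714}$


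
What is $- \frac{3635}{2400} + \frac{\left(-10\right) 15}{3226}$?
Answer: $- \frac{1208651}{774240} \approx -1.5611$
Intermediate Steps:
$- \frac{3635}{2400} + \frac{\left(-10\right) 15}{3226} = \left(-3635\right) \frac{1}{2400} - \frac{75}{1613} = - \frac{727}{480} - \frac{75}{1613} = - \frac{1208651}{774240}$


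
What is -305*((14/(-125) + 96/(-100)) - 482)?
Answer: 3683424/25 ≈ 1.4734e+5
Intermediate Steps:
-305*((14/(-125) + 96/(-100)) - 482) = -305*((14*(-1/125) + 96*(-1/100)) - 482) = -305*((-14/125 - 24/25) - 482) = -305*(-134/125 - 482) = -305*(-60384/125) = 3683424/25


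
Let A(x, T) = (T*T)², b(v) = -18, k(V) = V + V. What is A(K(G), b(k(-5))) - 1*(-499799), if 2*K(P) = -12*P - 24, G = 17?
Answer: 604775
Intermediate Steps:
k(V) = 2*V
K(P) = -12 - 6*P (K(P) = (-12*P - 24)/2 = (-24 - 12*P)/2 = -12 - 6*P)
A(x, T) = T⁴ (A(x, T) = (T²)² = T⁴)
A(K(G), b(k(-5))) - 1*(-499799) = (-18)⁴ - 1*(-499799) = 104976 + 499799 = 604775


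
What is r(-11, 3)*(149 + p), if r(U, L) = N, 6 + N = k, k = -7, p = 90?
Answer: -3107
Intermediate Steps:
N = -13 (N = -6 - 7 = -13)
r(U, L) = -13
r(-11, 3)*(149 + p) = -13*(149 + 90) = -13*239 = -3107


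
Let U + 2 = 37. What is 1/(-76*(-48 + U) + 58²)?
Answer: 1/4352 ≈ 0.00022978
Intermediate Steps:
U = 35 (U = -2 + 37 = 35)
1/(-76*(-48 + U) + 58²) = 1/(-76*(-48 + 35) + 58²) = 1/(-76*(-13) + 3364) = 1/(988 + 3364) = 1/4352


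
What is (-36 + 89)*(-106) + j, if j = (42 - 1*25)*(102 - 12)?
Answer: -4088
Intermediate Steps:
j = 1530 (j = (42 - 25)*90 = 17*90 = 1530)
(-36 + 89)*(-106) + j = (-36 + 89)*(-106) + 1530 = 53*(-106) + 1530 = -5618 + 1530 = -4088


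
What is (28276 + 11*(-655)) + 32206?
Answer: 53277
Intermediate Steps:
(28276 + 11*(-655)) + 32206 = (28276 - 7205) + 32206 = 21071 + 32206 = 53277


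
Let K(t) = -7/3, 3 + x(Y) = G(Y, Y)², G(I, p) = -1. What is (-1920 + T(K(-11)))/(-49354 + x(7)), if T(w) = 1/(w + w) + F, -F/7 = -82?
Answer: 18847/690984 ≈ 0.027276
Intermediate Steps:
F = 574 (F = -7*(-82) = 574)
x(Y) = -2 (x(Y) = -3 + (-1)² = -3 + 1 = -2)
K(t) = -7/3 (K(t) = -7*⅓ = -7/3)
T(w) = 574 + 1/(2*w) (T(w) = 1/(w + w) + 574 = 1/(2*w) + 574 = 574 + 1/(2*w))
(-1920 + T(K(-11)))/(-49354 + x(7)) = (-1920 + (574 + 1/(2*(-7/3))))/(-49354 - 2) = (-1920 + (574 + (½)*(-3/7)))/(-49356) = (-1920 + (574 - 3/14))*(-1/49356) = (-1920 + 8033/14)*(-1/49356) = -18847/14*(-1/49356) = 18847/690984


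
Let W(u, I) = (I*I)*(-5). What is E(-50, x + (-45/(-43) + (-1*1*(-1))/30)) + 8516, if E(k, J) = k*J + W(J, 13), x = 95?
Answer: 369844/129 ≈ 2867.0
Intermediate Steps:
W(u, I) = -5*I**2 (W(u, I) = I**2*(-5) = -5*I**2)
E(k, J) = -845 + J*k (E(k, J) = k*J - 5*13**2 = J*k - 5*169 = J*k - 845 = -845 + J*k)
E(-50, x + (-45/(-43) + (-1*1*(-1))/30)) + 8516 = (-845 + (95 + (-45/(-43) + (-1*1*(-1))/30))*(-50)) + 8516 = (-845 + (95 + (-45*(-1/43) - 1*(-1)*(1/30)))*(-50)) + 8516 = (-845 + (95 + (45/43 + 1*(1/30)))*(-50)) + 8516 = (-845 + (95 + (45/43 + 1/30))*(-50)) + 8516 = (-845 + (95 + 1393/1290)*(-50)) + 8516 = (-845 + (123943/1290)*(-50)) + 8516 = (-845 - 619715/129) + 8516 = -728720/129 + 8516 = 369844/129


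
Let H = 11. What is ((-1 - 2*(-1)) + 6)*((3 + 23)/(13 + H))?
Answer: 91/12 ≈ 7.5833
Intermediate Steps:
((-1 - 2*(-1)) + 6)*((3 + 23)/(13 + H)) = ((-1 - 2*(-1)) + 6)*((3 + 23)/(13 + 11)) = ((-1 + 2) + 6)*(26/24) = (1 + 6)*(26*(1/24)) = 7*(13/12) = 91/12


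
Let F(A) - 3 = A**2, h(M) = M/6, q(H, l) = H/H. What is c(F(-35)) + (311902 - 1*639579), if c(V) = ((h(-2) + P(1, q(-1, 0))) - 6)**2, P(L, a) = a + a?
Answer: -2948924/9 ≈ -3.2766e+5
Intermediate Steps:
q(H, l) = 1
h(M) = M/6 (h(M) = M*(1/6) = M/6)
P(L, a) = 2*a
F(A) = 3 + A**2
c(V) = 169/9 (c(V) = (((1/6)*(-2) + 2*1) - 6)**2 = ((-1/3 + 2) - 6)**2 = (5/3 - 6)**2 = (-13/3)**2 = 169/9)
c(F(-35)) + (311902 - 1*639579) = 169/9 + (311902 - 1*639579) = 169/9 + (311902 - 639579) = 169/9 - 327677 = -2948924/9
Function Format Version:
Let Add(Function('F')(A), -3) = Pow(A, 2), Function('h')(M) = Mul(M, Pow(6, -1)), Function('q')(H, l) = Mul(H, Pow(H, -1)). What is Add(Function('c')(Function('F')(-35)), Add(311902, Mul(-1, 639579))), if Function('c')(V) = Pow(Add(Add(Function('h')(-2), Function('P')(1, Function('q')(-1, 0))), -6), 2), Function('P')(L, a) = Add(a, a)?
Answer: Rational(-2948924, 9) ≈ -3.2766e+5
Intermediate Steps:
Function('q')(H, l) = 1
Function('h')(M) = Mul(Rational(1, 6), M) (Function('h')(M) = Mul(M, Rational(1, 6)) = Mul(Rational(1, 6), M))
Function('P')(L, a) = Mul(2, a)
Function('F')(A) = Add(3, Pow(A, 2))
Function('c')(V) = Rational(169, 9) (Function('c')(V) = Pow(Add(Add(Mul(Rational(1, 6), -2), Mul(2, 1)), -6), 2) = Pow(Add(Add(Rational(-1, 3), 2), -6), 2) = Pow(Add(Rational(5, 3), -6), 2) = Pow(Rational(-13, 3), 2) = Rational(169, 9))
Add(Function('c')(Function('F')(-35)), Add(311902, Mul(-1, 639579))) = Add(Rational(169, 9), Add(311902, Mul(-1, 639579))) = Add(Rational(169, 9), Add(311902, -639579)) = Add(Rational(169, 9), -327677) = Rational(-2948924, 9)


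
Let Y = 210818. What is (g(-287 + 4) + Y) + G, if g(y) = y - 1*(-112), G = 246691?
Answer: 457338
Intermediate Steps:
g(y) = 112 + y (g(y) = y + 112 = 112 + y)
(g(-287 + 4) + Y) + G = ((112 + (-287 + 4)) + 210818) + 246691 = ((112 - 283) + 210818) + 246691 = (-171 + 210818) + 246691 = 210647 + 246691 = 457338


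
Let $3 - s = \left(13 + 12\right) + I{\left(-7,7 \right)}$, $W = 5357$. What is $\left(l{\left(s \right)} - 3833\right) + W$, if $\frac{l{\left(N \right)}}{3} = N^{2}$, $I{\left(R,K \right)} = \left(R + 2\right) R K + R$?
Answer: $204324$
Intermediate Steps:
$I{\left(R,K \right)} = R + K R \left(2 + R\right)$ ($I{\left(R,K \right)} = \left(2 + R\right) R K + R = R \left(2 + R\right) K + R = K R \left(2 + R\right) + R = R + K R \left(2 + R\right)$)
$s = -260$ ($s = 3 - \left(\left(13 + 12\right) - 7 \left(1 + 2 \cdot 7 + 7 \left(-7\right)\right)\right) = 3 - \left(25 - 7 \left(1 + 14 - 49\right)\right) = 3 - \left(25 - -238\right) = 3 - \left(25 + 238\right) = 3 - 263 = -260$)
$l{\left(N \right)} = 3 N^{2}$
$\left(l{\left(s \right)} - 3833\right) + W = \left(3 \left(-260\right)^{2} - 3833\right) + 5357 = \left(3 \cdot 67600 - 3833\right) + 5357 = \left(202800 - 3833\right) + 5357 = 198967 + 5357 = 204324$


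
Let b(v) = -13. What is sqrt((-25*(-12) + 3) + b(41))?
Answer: sqrt(290) ≈ 17.029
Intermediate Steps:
sqrt((-25*(-12) + 3) + b(41)) = sqrt((-25*(-12) + 3) - 13) = sqrt((300 + 3) - 13) = sqrt(303 - 13) = sqrt(290)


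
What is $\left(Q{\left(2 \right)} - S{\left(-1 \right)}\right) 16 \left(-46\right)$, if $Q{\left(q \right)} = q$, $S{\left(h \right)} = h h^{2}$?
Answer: $-2208$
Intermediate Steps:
$S{\left(h \right)} = h^{3}$
$\left(Q{\left(2 \right)} - S{\left(-1 \right)}\right) 16 \left(-46\right) = \left(2 - \left(-1\right)^{3}\right) 16 \left(-46\right) = \left(2 - -1\right) 16 \left(-46\right) = \left(2 + 1\right) 16 \left(-46\right) = 3 \cdot 16 \left(-46\right) = 48 \left(-46\right) = -2208$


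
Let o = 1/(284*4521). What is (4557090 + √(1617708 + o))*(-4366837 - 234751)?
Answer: -20969850658920 - 2300794*√666723612169162383/320991 ≈ -2.0976e+13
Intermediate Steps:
o = 1/1283964 ≈ 7.7884e-7
(4557090 + √(1617708 + o))*(-4366837 - 234751) = (4557090 + √(1617708 + 1/1283964))*(-4366837 - 234751) = (4557090 + √(2077078834513/1283964))*(-4601588) = (4557090 + √666723612169162383/641982)*(-4601588) = -20969850658920 - 2300794*√666723612169162383/320991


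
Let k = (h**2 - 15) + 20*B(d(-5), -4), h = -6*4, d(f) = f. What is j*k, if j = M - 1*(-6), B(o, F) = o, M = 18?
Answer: 11064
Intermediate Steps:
h = -24
j = 24 (j = 18 - 1*(-6) = 18 + 6 = 24)
k = 461 (k = ((-24)**2 - 15) + 20*(-5) = (576 - 15) - 100 = 561 - 100 = 461)
j*k = 24*461 = 11064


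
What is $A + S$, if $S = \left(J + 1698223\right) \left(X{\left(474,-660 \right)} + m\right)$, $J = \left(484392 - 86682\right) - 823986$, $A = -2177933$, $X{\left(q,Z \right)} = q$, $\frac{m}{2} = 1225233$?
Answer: $3117463602247$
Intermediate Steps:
$m = 2450466$ ($m = 2 \cdot 1225233 = 2450466$)
$J = -426276$ ($J = 397710 - 823986 = -426276$)
$S = 3117465780180$ ($S = \left(-426276 + 1698223\right) \left(474 + 2450466\right) = 1271947 \cdot 2450940 = 3117465780180$)
$A + S = -2177933 + 3117465780180 = 3117463602247$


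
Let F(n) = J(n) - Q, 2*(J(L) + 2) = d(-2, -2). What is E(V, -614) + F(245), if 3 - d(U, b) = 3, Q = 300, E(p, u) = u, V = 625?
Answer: -916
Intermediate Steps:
d(U, b) = 0 (d(U, b) = 3 - 1*3 = 3 - 3 = 0)
J(L) = -2 (J(L) = -2 + (½)*0 = -2 + 0 = -2)
F(n) = -302 (F(n) = -2 - 1*300 = -2 - 300 = -302)
E(V, -614) + F(245) = -614 - 302 = -916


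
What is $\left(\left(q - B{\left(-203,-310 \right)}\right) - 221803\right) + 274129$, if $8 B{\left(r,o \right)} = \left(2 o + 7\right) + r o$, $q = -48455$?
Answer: $- \frac{31349}{8} \approx -3918.6$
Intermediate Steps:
$B{\left(r,o \right)} = \frac{7}{8} + \frac{o}{4} + \frac{o r}{8}$ ($B{\left(r,o \right)} = \frac{\left(2 o + 7\right) + r o}{8} = \frac{\left(7 + 2 o\right) + o r}{8} = \frac{7 + 2 o + o r}{8} = \frac{7}{8} + \frac{o}{4} + \frac{o r}{8}$)
$\left(\left(q - B{\left(-203,-310 \right)}\right) - 221803\right) + 274129 = \left(\left(-48455 - \left(\frac{7}{8} + \frac{1}{4} \left(-310\right) + \frac{1}{8} \left(-310\right) \left(-203\right)\right)\right) - 221803\right) + 274129 = \left(\left(-48455 - \left(\frac{7}{8} - \frac{155}{2} + \frac{31465}{4}\right)\right) - 221803\right) + 274129 = \left(\left(-48455 - \frac{62317}{8}\right) - 221803\right) + 274129 = \left(- \frac{449957}{8} - 221803\right) + 274129 = - \frac{2224381}{8} + 274129 = - \frac{31349}{8}$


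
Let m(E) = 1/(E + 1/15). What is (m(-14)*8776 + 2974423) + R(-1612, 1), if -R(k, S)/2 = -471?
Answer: 621719645/209 ≈ 2.9747e+6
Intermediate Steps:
R(k, S) = 942 (R(k, S) = -2*(-471) = 942)
m(E) = 1/(1/15 + E) (m(E) = 1/(E + 1/15) = 1/(1/15 + E))
(m(-14)*8776 + 2974423) + R(-1612, 1) = ((15/(1 + 15*(-14)))*8776 + 2974423) + 942 = ((15/(1 - 210))*8776 + 2974423) + 942 = ((15/(-209))*8776 + 2974423) + 942 = ((15*(-1/209))*8776 + 2974423) + 942 = (-15/209*8776 + 2974423) + 942 = (-131640/209 + 2974423) + 942 = 621522767/209 + 942 = 621719645/209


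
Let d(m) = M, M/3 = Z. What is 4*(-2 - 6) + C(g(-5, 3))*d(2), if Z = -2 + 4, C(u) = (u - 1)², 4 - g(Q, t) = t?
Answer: -32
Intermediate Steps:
g(Q, t) = 4 - t
C(u) = (-1 + u)²
Z = 2
M = 6 (M = 3*2 = 6)
d(m) = 6
4*(-2 - 6) + C(g(-5, 3))*d(2) = 4*(-2 - 6) + (-1 + (4 - 1*3))²*6 = 4*(-8) + (-1 + (4 - 3))²*6 = -32 + (-1 + 1)²*6 = -32 + 0²*6 = -32 + 0*6 = -32 + 0 = -32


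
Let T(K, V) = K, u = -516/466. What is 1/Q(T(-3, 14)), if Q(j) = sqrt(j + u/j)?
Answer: -I*sqrt(142829)/613 ≈ -0.61652*I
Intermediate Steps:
u = -258/233 (u = -516*1/466 = -258/233 ≈ -1.1073)
Q(j) = sqrt(j - 258/(233*j))
1/Q(T(-3, 14)) = 1/(sqrt(-60114/(-3) + 54289*(-3))/233) = 1/(sqrt(-60114*(-1/3) - 162867)/233) = 1/(sqrt(20038 - 162867)/233) = 1/(sqrt(-142829)/233) = 1/((I*sqrt(142829))/233) = 1/(I*sqrt(142829)/233) = -I*sqrt(142829)/613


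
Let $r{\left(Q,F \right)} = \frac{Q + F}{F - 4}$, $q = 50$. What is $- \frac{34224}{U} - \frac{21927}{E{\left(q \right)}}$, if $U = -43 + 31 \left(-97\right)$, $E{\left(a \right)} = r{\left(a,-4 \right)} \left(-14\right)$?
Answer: $- \frac{64122318}{245525} \approx -261.16$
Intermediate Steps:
$r{\left(Q,F \right)} = \frac{F + Q}{-4 + F}$
$E{\left(a \right)} = -7 + \frac{7 a}{4}$ ($E{\left(a \right)} = \frac{-4 + a}{-4 - 4} \left(-14\right) = \frac{-4 + a}{-8} \left(-14\right) = - \frac{-4 + a}{8} \left(-14\right) = \left(\frac{1}{2} - \frac{a}{8}\right) \left(-14\right) = -7 + \frac{7 a}{4}$)
$U = -3050$ ($U = -43 - 3007 = -3050$)
$- \frac{34224}{U} - \frac{21927}{E{\left(q \right)}} = - \frac{34224}{-3050} - \frac{21927}{-7 + \frac{7}{4} \cdot 50} = \left(-34224\right) \left(- \frac{1}{3050}\right) - \frac{21927}{-7 + \frac{175}{2}} = \frac{17112}{1525} - \frac{21927}{\frac{161}{2}} = \frac{17112}{1525} - \frac{43854}{161} = - \frac{64122318}{245525}$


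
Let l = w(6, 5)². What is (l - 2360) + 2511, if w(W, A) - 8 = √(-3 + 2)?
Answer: 214 + 16*I ≈ 214.0 + 16.0*I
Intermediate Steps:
w(W, A) = 8 + I (w(W, A) = 8 + √(-3 + 2) = 8 + √(-1) = 8 + I)
l = (8 + I)² ≈ 63.0 + 16.0*I
(l - 2360) + 2511 = ((8 + I)² - 2360) + 2511 = (-2360 + (8 + I)²) + 2511 = 151 + (8 + I)²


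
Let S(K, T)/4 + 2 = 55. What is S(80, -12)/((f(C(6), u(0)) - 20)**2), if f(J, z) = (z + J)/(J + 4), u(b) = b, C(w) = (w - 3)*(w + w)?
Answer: 21200/36481 ≈ 0.58112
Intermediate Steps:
S(K, T) = 212 (S(K, T) = -8 + 4*55 = -8 + 220 = 212)
C(w) = 2*w*(-3 + w) (C(w) = (-3 + w)*(2*w) = 2*w*(-3 + w))
f(J, z) = (J + z)/(4 + J)
S(80, -12)/((f(C(6), u(0)) - 20)**2) = 212/(((2*6*(-3 + 6) + 0)/(4 + 2*6*(-3 + 6)) - 20)**2) = 212/(((2*6*3 + 0)/(4 + 2*6*3) - 20)**2) = 212/(((36 + 0)/(4 + 36) - 20)**2) = 212/((36/40 - 20)**2) = 212/(((1/40)*36 - 20)**2) = 212/((9/10 - 20)**2) = 212/((-191/10)**2) = 212/(36481/100) = 212*(100/36481) = 21200/36481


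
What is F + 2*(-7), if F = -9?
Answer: -23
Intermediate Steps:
F + 2*(-7) = -9 + 2*(-7) = -9 - 14 = -23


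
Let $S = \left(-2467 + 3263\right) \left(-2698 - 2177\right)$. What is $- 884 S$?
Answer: $3430362000$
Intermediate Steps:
$S = -3880500$ ($S = 796 \left(-4875\right) = -3880500$)
$- 884 S = \left(-884\right) \left(-3880500\right) = 3430362000$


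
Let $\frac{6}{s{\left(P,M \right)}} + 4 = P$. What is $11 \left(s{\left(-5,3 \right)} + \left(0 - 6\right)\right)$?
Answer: $- \frac{220}{3} \approx -73.333$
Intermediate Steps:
$s{\left(P,M \right)} = \frac{6}{-4 + P}$
$11 \left(s{\left(-5,3 \right)} + \left(0 - 6\right)\right) = 11 \left(\frac{6}{-4 - 5} + \left(0 - 6\right)\right) = 11 \left(\frac{6}{-9} + \left(0 - 6\right)\right) = 11 \left(6 \left(- \frac{1}{9}\right) - 6\right) = 11 \left(- \frac{2}{3} - 6\right) = 11 \left(- \frac{20}{3}\right) = - \frac{220}{3}$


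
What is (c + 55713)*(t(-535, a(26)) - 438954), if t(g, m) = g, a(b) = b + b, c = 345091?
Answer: -176148949156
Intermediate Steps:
a(b) = 2*b
(c + 55713)*(t(-535, a(26)) - 438954) = (345091 + 55713)*(-535 - 438954) = 400804*(-439489) = -176148949156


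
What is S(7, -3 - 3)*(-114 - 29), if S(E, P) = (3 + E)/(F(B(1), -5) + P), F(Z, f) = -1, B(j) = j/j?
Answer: 1430/7 ≈ 204.29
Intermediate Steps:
B(j) = 1
S(E, P) = (3 + E)/(-1 + P)
S(7, -3 - 3)*(-114 - 29) = ((3 + 7)/(-1 + (-3 - 3)))*(-114 - 29) = (10/(-1 - 6))*(-143) = (10/(-7))*(-143) = -1/7*10*(-143) = -10/7*(-143) = 1430/7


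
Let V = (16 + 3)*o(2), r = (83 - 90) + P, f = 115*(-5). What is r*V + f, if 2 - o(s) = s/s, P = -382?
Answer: -7966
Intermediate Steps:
o(s) = 1 (o(s) = 2 - s/s = 2 - 1*1 = 2 - 1 = 1)
f = -575
r = -389 (r = (83 - 90) - 382 = -7 - 382 = -389)
V = 19 (V = (16 + 3)*1 = 19*1 = 19)
r*V + f = -389*19 - 575 = -7391 - 575 = -7966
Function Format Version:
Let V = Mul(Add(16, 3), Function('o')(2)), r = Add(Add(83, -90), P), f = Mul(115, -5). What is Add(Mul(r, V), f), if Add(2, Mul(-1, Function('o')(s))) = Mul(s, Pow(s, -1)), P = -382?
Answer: -7966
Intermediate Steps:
Function('o')(s) = 1 (Function('o')(s) = Add(2, Mul(-1, Mul(s, Pow(s, -1)))) = Add(2, Mul(-1, 1)) = Add(2, -1) = 1)
f = -575
r = -389 (r = Add(Add(83, -90), -382) = Add(-7, -382) = -389)
V = 19 (V = Mul(Add(16, 3), 1) = Mul(19, 1) = 19)
Add(Mul(r, V), f) = Add(Mul(-389, 19), -575) = Add(-7391, -575) = -7966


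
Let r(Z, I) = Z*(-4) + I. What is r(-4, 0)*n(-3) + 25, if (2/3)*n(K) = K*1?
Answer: -47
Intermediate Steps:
r(Z, I) = I - 4*Z (r(Z, I) = -4*Z + I = I - 4*Z)
n(K) = 3*K/2 (n(K) = 3*(K*1)/2 = 3*K/2)
r(-4, 0)*n(-3) + 25 = (0 - 4*(-4))*((3/2)*(-3)) + 25 = (0 + 16)*(-9/2) + 25 = 16*(-9/2) + 25 = -72 + 25 = -47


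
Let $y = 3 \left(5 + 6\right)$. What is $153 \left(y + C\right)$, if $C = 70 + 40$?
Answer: $21879$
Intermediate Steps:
$C = 110$
$y = 33$ ($y = 3 \cdot 11 = 33$)
$153 \left(y + C\right) = 153 \left(33 + 110\right) = 153 \cdot 143 = 21879$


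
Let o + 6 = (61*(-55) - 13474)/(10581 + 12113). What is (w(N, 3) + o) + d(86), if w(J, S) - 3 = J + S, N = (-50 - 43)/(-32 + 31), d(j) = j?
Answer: 4045397/22694 ≈ 178.26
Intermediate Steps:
N = 93 (N = -93/(-1) = -93*(-1) = 93)
w(J, S) = 3 + J + S (w(J, S) = 3 + (J + S) = 3 + J + S)
o = -152993/22694 (o = -6 + (61*(-55) - 13474)/(10581 + 12113) = -6 + (-3355 - 13474)/22694 = -6 - 16829*1/22694 = -6 - 16829/22694 = -152993/22694 ≈ -6.7416)
(w(N, 3) + o) + d(86) = ((3 + 93 + 3) - 152993/22694) + 86 = (99 - 152993/22694) + 86 = 2093713/22694 + 86 = 4045397/22694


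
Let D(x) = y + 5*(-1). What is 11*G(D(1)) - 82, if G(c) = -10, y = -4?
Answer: -192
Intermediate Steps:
D(x) = -9 (D(x) = -4 + 5*(-1) = -4 - 5 = -9)
11*G(D(1)) - 82 = 11*(-10) - 82 = -110 - 82 = -192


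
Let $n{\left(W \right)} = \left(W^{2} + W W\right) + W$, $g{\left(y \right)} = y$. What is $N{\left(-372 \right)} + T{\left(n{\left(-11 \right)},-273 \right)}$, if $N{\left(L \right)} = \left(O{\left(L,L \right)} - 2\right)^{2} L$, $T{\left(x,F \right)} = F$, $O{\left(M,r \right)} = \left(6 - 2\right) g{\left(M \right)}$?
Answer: $-825877473$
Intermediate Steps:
$n{\left(W \right)} = W + 2 W^{2}$ ($n{\left(W \right)} = \left(W^{2} + W^{2}\right) + W = 2 W^{2} + W = W + 2 W^{2}$)
$O{\left(M,r \right)} = 4 M$ ($O{\left(M,r \right)} = \left(6 - 2\right) M = 4 M$)
$N{\left(L \right)} = L \left(-2 + 4 L\right)^{2}$ ($N{\left(L \right)} = \left(4 L - 2\right)^{2} L = \left(-2 + 4 L\right)^{2} L = L \left(-2 + 4 L\right)^{2}$)
$N{\left(-372 \right)} + T{\left(n{\left(-11 \right)},-273 \right)} = 4 \left(-372\right) \left(-1 + 2 \left(-372\right)\right)^{2} - 273 = 4 \left(-372\right) \left(-1 - 744\right)^{2} - 273 = 4 \left(-372\right) \left(-745\right)^{2} - 273 = 4 \left(-372\right) 555025 - 273 = -825877200 - 273 = -825877473$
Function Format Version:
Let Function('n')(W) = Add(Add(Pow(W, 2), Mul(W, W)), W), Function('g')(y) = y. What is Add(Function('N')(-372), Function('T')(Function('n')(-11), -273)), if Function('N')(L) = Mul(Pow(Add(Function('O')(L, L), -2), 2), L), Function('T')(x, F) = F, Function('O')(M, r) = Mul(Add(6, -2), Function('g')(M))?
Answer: -825877473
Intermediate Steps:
Function('n')(W) = Add(W, Mul(2, Pow(W, 2))) (Function('n')(W) = Add(Add(Pow(W, 2), Pow(W, 2)), W) = Add(Mul(2, Pow(W, 2)), W) = Add(W, Mul(2, Pow(W, 2))))
Function('O')(M, r) = Mul(4, M) (Function('O')(M, r) = Mul(Add(6, -2), M) = Mul(4, M))
Function('N')(L) = Mul(L, Pow(Add(-2, Mul(4, L)), 2)) (Function('N')(L) = Mul(Pow(Add(Mul(4, L), -2), 2), L) = Mul(Pow(Add(-2, Mul(4, L)), 2), L) = Mul(L, Pow(Add(-2, Mul(4, L)), 2)))
Add(Function('N')(-372), Function('T')(Function('n')(-11), -273)) = Add(Mul(4, -372, Pow(Add(-1, Mul(2, -372)), 2)), -273) = Add(Mul(4, -372, Pow(Add(-1, -744), 2)), -273) = Add(Mul(4, -372, Pow(-745, 2)), -273) = Add(Mul(4, -372, 555025), -273) = Add(-825877200, -273) = -825877473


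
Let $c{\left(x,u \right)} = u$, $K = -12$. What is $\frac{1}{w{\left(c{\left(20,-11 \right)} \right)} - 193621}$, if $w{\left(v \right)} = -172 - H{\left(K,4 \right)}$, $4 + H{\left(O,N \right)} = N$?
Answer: $- \frac{1}{193793} \approx -5.1601 \cdot 10^{-6}$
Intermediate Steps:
$H{\left(O,N \right)} = -4 + N$
$w{\left(v \right)} = -172$ ($w{\left(v \right)} = -172 - \left(-4 + 4\right) = -172 - 0 = -172 + 0 = -172$)
$\frac{1}{w{\left(c{\left(20,-11 \right)} \right)} - 193621} = \frac{1}{-172 - 193621} = \frac{1}{-193793} = - \frac{1}{193793}$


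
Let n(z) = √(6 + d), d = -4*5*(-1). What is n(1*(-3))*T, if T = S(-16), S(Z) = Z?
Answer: -16*√26 ≈ -81.584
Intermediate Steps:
d = 20 (d = -20*(-1) = 20)
n(z) = √26 (n(z) = √(6 + 20) = √26)
T = -16
n(1*(-3))*T = √26*(-16) = -16*√26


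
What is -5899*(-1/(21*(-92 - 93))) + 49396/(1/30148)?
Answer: 5785505506181/3885 ≈ 1.4892e+9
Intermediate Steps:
-5899*(-1/(21*(-92 - 93))) + 49396/(1/30148) = -5899/((-21*(-185))) + 49396/(1/30148) = -5899/3885 + 49396*30148 = -5899*1/3885 + 1489190608 = -5899/3885 + 1489190608 = 5785505506181/3885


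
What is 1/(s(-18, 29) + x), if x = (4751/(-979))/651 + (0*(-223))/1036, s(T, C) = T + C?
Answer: 637329/7005868 ≈ 0.090971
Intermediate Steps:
s(T, C) = C + T
x = -4751/637329 (x = (4751*(-1/979))*(1/651) + 0*(1/1036) = -4751/979*1/651 + 0 = -4751/637329 + 0 = -4751/637329 ≈ -0.0074546)
1/(s(-18, 29) + x) = 1/((29 - 18) - 4751/637329) = 1/(11 - 4751/637329) = 1/(7005868/637329) = 637329/7005868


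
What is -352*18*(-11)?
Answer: 69696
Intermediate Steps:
-352*18*(-11) = -88*72*(-11) = -6336*(-11) = 69696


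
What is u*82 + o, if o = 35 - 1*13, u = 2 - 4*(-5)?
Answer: 1826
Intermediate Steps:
u = 22 (u = 2 + 20 = 22)
o = 22 (o = 35 - 13 = 22)
u*82 + o = 22*82 + 22 = 1804 + 22 = 1826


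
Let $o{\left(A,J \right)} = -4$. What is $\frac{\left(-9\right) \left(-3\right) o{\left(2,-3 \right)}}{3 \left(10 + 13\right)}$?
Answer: $- \frac{36}{23} \approx -1.5652$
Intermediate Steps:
$\frac{\left(-9\right) \left(-3\right) o{\left(2,-3 \right)}}{3 \left(10 + 13\right)} = \frac{\left(-9\right) \left(-3\right) \left(-4\right)}{3 \left(10 + 13\right)} = \frac{27 \left(-4\right)}{3 \cdot 23} = - \frac{108}{69} = \left(-108\right) \frac{1}{69} = - \frac{36}{23}$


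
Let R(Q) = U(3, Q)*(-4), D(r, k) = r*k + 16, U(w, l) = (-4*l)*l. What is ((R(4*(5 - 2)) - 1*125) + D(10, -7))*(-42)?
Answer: -89250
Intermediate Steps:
U(w, l) = -4*l²
D(r, k) = 16 + k*r (D(r, k) = k*r + 16 = 16 + k*r)
R(Q) = 16*Q² (R(Q) = -4*Q²*(-4) = 16*Q²)
((R(4*(5 - 2)) - 1*125) + D(10, -7))*(-42) = ((16*(4*(5 - 2))² - 1*125) + (16 - 7*10))*(-42) = ((16*(4*3)² - 125) + (16 - 70))*(-42) = ((16*12² - 125) - 54)*(-42) = ((16*144 - 125) - 54)*(-42) = ((2304 - 125) - 54)*(-42) = (2179 - 54)*(-42) = 2125*(-42) = -89250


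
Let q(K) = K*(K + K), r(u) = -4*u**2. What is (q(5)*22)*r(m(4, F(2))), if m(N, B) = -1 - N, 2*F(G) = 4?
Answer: -110000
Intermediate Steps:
F(G) = 2 (F(G) = (1/2)*4 = 2)
q(K) = 2*K**2 (q(K) = K*(2*K) = 2*K**2)
(q(5)*22)*r(m(4, F(2))) = ((2*5**2)*22)*(-4*(-1 - 1*4)**2) = ((2*25)*22)*(-4*(-1 - 4)**2) = (50*22)*(-4*(-5)**2) = 1100*(-4*25) = 1100*(-100) = -110000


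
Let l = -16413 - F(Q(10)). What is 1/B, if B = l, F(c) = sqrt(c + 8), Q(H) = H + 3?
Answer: -5471/89795516 + sqrt(21)/269386548 ≈ -6.0910e-5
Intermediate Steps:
Q(H) = 3 + H
F(c) = sqrt(8 + c)
l = -16413 - sqrt(21) (l = -16413 - sqrt(8 + (3 + 10)) = -16413 - sqrt(8 + 13) = -16413 - sqrt(21) ≈ -16418.)
B = -16413 - sqrt(21) ≈ -16418.
1/B = 1/(-16413 - sqrt(21))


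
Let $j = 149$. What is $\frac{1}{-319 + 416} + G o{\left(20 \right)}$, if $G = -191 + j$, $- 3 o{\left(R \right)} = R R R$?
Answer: $\frac{10864001}{97} \approx 1.12 \cdot 10^{5}$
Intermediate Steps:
$o{\left(R \right)} = - \frac{R^{3}}{3}$ ($o{\left(R \right)} = - \frac{R R R}{3} = - \frac{R^{2} R}{3} = - \frac{R^{3}}{3}$)
$G = -42$ ($G = -191 + 149 = -42$)
$\frac{1}{-319 + 416} + G o{\left(20 \right)} = \frac{1}{-319 + 416} - 42 \left(- \frac{20^{3}}{3}\right) = \frac{1}{97} - 42 \left(\left(- \frac{1}{3}\right) 8000\right) = \frac{1}{97} - -112000 = \frac{1}{97} + 112000 = \frac{10864001}{97}$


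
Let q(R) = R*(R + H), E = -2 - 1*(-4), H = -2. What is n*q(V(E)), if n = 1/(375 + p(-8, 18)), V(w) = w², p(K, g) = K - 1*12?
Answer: 8/355 ≈ 0.022535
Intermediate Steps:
p(K, g) = -12 + K (p(K, g) = K - 12 = -12 + K)
E = 2 (E = -2 + 4 = 2)
q(R) = R*(-2 + R) (q(R) = R*(R - 2) = R*(-2 + R))
n = 1/355 (n = 1/(375 + (-12 - 8)) = 1/(375 - 20) = 1/355 ≈ 0.0028169)
n*q(V(E)) = (2²*(-2 + 2²))/355 = (4*(-2 + 4))/355 = (4*2)/355 = (1/355)*8 = 8/355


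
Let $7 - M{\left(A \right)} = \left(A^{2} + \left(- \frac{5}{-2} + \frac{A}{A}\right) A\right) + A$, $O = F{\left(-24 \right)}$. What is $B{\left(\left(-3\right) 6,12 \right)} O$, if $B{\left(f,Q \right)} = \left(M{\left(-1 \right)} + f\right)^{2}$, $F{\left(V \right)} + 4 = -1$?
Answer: $- \frac{1125}{4} \approx -281.25$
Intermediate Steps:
$F{\left(V \right)} = -5$ ($F{\left(V \right)} = -4 - 1 = -5$)
$O = -5$
$M{\left(A \right)} = 7 - A^{2} - \frac{9 A}{2}$ ($M{\left(A \right)} = 7 - \left(\left(A^{2} + \left(- \frac{5}{-2} + \frac{A}{A}\right) A\right) + A\right) = 7 - \left(\left(A^{2} + \left(\left(-5\right) \left(- \frac{1}{2}\right) + 1\right) A\right) + A\right) = 7 - \left(\left(A^{2} + \left(\frac{5}{2} + 1\right) A\right) + A\right) = 7 - \left(\left(A^{2} + \frac{7 A}{2}\right) + A\right) = 7 - \left(A^{2} + \frac{9 A}{2}\right) = 7 - A^{2} - \frac{9 A}{2}$)
$B{\left(f,Q \right)} = \left(\frac{21}{2} + f\right)^{2}$ ($B{\left(f,Q \right)} = \left(\left(7 - \left(-1\right)^{2} - - \frac{9}{2}\right) + f\right)^{2} = \left(\left(7 - 1 + \frac{9}{2}\right) + f\right)^{2} = \left(\frac{21}{2} + f\right)^{2}$)
$B{\left(\left(-3\right) 6,12 \right)} O = \frac{\left(21 + 2 \left(\left(-3\right) 6\right)\right)^{2}}{4} \left(-5\right) = \frac{\left(21 + 2 \left(-18\right)\right)^{2}}{4} \left(-5\right) = \frac{\left(21 - 36\right)^{2}}{4} \left(-5\right) = \frac{\left(-15\right)^{2}}{4} \left(-5\right) = \frac{1}{4} \cdot 225 \left(-5\right) = \frac{225}{4} \left(-5\right) = - \frac{1125}{4}$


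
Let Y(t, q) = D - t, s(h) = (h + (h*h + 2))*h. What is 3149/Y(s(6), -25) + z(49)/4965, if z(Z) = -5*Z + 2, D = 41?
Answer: -5229658/369065 ≈ -14.170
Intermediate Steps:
s(h) = h*(2 + h + h²) (s(h) = (h + (h² + 2))*h = (h + (2 + h²))*h = (2 + h + h²)*h = h*(2 + h + h²))
z(Z) = 2 - 5*Z
Y(t, q) = 41 - t
3149/Y(s(6), -25) + z(49)/4965 = 3149/(41 - 6*(2 + 6 + 6²)) + (2 - 5*49)/4965 = 3149/(41 - 6*(2 + 6 + 36)) + (2 - 245)*(1/4965) = 3149/(41 - 6*44) - 243*1/4965 = 3149/(41 - 1*264) - 81/1655 = 3149/(41 - 264) - 81/1655 = 3149/(-223) - 81/1655 = 3149*(-1/223) - 81/1655 = -3149/223 - 81/1655 = -5229658/369065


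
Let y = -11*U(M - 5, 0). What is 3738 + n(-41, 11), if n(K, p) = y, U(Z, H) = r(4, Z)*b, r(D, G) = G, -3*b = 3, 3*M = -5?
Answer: 10994/3 ≈ 3664.7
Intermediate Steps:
M = -5/3 (M = (⅓)*(-5) = -5/3 ≈ -1.6667)
b = -1 (b = -⅓*3 = -1)
U(Z, H) = -Z (U(Z, H) = Z*(-1) = -Z)
y = -220/3 (y = -(-11)*(-5/3 - 5) = -(-11)*(-20)/3 = -11*20/3 = -220/3 ≈ -73.333)
n(K, p) = -220/3
3738 + n(-41, 11) = 3738 - 220/3 = 10994/3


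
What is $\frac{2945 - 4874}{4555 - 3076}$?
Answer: $- \frac{643}{493} \approx -1.3043$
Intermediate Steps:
$\frac{2945 - 4874}{4555 - 3076} = - \frac{1929}{1479} = \left(-1929\right) \frac{1}{1479} = - \frac{643}{493}$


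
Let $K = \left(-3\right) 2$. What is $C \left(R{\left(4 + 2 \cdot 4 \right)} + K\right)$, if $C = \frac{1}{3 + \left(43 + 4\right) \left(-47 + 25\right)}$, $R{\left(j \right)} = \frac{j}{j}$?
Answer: $\frac{5}{1031} \approx 0.0048497$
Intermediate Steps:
$R{\left(j \right)} = 1$
$K = -6$
$C = - \frac{1}{1031}$ ($C = \frac{1}{3 + 47 \left(-22\right)} = \frac{1}{3 - 1034} = \frac{1}{-1031} = - \frac{1}{1031} \approx -0.00096993$)
$C \left(R{\left(4 + 2 \cdot 4 \right)} + K\right) = - \frac{1 - 6}{1031} = \left(- \frac{1}{1031}\right) \left(-5\right) = \frac{5}{1031}$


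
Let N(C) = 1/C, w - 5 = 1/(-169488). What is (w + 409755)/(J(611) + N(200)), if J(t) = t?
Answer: 1736235071975/2588950386 ≈ 670.63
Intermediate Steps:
w = 847439/169488 (w = 5 + 1/(-169488) = 5 - 1/169488 = 847439/169488 ≈ 5.0000)
(w + 409755)/(J(611) + N(200)) = (847439/169488 + 409755)/(611 + 1/200) = 69449402879/(169488*(611 + 1/200)) = 69449402879/(169488*(122201/200)) = (69449402879/169488)*(200/122201) = 1736235071975/2588950386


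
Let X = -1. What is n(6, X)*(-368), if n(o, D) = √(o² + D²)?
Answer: -368*√37 ≈ -2238.5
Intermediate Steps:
n(o, D) = √(D² + o²)
n(6, X)*(-368) = √((-1)² + 6²)*(-368) = √(1 + 36)*(-368) = √37*(-368) = -368*√37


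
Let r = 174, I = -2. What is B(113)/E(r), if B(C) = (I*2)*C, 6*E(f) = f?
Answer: -452/29 ≈ -15.586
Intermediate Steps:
E(f) = f/6
B(C) = -4*C (B(C) = (-2*2)*C = -4*C)
B(113)/E(r) = (-4*113)/(((⅙)*174)) = -452/29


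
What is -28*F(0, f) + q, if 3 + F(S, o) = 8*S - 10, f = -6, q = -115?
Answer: 249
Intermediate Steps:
F(S, o) = -13 + 8*S (F(S, o) = -3 + (8*S - 10) = -3 + (-10 + 8*S) = -13 + 8*S)
-28*F(0, f) + q = -28*(-13 + 8*0) - 115 = -28*(-13 + 0) - 115 = -28*(-13) - 115 = 364 - 115 = 249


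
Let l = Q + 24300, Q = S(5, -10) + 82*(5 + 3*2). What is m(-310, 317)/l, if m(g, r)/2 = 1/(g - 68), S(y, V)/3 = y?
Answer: -1/4766013 ≈ -2.0982e-7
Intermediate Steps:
S(y, V) = 3*y
m(g, r) = 2/(-68 + g) (m(g, r) = 2/(g - 68) = 2/(-68 + g))
Q = 917 (Q = 3*5 + 82*(5 + 3*2) = 15 + 82*(5 + 6) = 15 + 82*11 = 15 + 902 = 917)
l = 25217 (l = 917 + 24300 = 25217)
m(-310, 317)/l = (2/(-68 - 310))/25217 = (2/(-378))*(1/25217) = (2*(-1/378))*(1/25217) = -1/189*1/25217 = -1/4766013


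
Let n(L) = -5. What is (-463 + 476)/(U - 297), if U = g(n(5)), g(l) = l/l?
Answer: -13/296 ≈ -0.043919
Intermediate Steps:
g(l) = 1
U = 1
(-463 + 476)/(U - 297) = (-463 + 476)/(1 - 297) = 13/(-296) = 13*(-1/296) = -13/296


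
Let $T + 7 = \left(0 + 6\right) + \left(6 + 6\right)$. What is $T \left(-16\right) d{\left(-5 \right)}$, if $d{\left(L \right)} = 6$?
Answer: $-1056$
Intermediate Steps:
$T = 11$ ($T = -7 + \left(\left(0 + 6\right) + \left(6 + 6\right)\right) = -7 + \left(6 + 12\right) = -7 + 18 = 11$)
$T \left(-16\right) d{\left(-5 \right)} = 11 \left(-16\right) 6 = \left(-176\right) 6 = -1056$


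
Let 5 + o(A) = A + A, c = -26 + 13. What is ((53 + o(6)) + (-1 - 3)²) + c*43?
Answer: -483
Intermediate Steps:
c = -13
o(A) = -5 + 2*A (o(A) = -5 + (A + A) = -5 + 2*A)
((53 + o(6)) + (-1 - 3)²) + c*43 = ((53 + (-5 + 2*6)) + (-1 - 3)²) - 13*43 = ((53 + (-5 + 12)) + (-4)²) - 559 = ((53 + 7) + 16) - 559 = (60 + 16) - 559 = 76 - 559 = -483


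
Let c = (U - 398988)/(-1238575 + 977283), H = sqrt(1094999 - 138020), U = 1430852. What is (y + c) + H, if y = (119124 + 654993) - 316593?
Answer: 29886582286/65323 + 3*sqrt(106331) ≈ 4.5850e+5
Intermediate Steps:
y = 457524 (y = 774117 - 316593 = 457524)
H = 3*sqrt(106331) (H = sqrt(956979) = 3*sqrt(106331) ≈ 978.25)
c = -257966/65323 (c = (1430852 - 398988)/(-1238575 + 977283) = 1031864/(-261292) = 1031864*(-1/261292) = -257966/65323 ≈ -3.9491)
(y + c) + H = (457524 - 257966/65323) + 3*sqrt(106331) = 29886582286/65323 + 3*sqrt(106331)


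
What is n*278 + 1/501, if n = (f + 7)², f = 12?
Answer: 50279359/501 ≈ 1.0036e+5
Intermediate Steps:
n = 361 (n = (12 + 7)² = 19² = 361)
n*278 + 1/501 = 361*278 + 1/501 = 100358 + 1/501 = 50279359/501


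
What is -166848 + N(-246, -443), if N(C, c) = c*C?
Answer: -57870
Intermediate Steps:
N(C, c) = C*c
-166848 + N(-246, -443) = -166848 - 246*(-443) = -166848 + 108978 = -57870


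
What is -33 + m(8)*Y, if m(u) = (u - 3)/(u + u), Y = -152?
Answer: -161/2 ≈ -80.500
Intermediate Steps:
m(u) = (-3 + u)/(2*u) (m(u) = (-3 + u)/((2*u)) = (-3 + u)*(1/(2*u)) = (-3 + u)/(2*u))
-33 + m(8)*Y = -33 + ((½)*(-3 + 8)/8)*(-152) = -33 + ((½)*(⅛)*5)*(-152) = -33 + (5/16)*(-152) = -33 - 95/2 = -161/2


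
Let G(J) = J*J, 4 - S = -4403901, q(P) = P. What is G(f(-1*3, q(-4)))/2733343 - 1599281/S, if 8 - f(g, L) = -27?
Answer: -4365988742758/12037382904415 ≈ -0.36270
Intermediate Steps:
S = 4403905 (S = 4 - 1*(-4403901) = 4 + 4403901 = 4403905)
f(g, L) = 35 (f(g, L) = 8 - 1*(-27) = 8 + 27 = 35)
G(J) = J²
G(f(-1*3, q(-4)))/2733343 - 1599281/S = 35²/2733343 - 1599281/4403905 = 1225*(1/2733343) - 1599281*1/4403905 = 1225/2733343 - 1599281/4403905 = -4365988742758/12037382904415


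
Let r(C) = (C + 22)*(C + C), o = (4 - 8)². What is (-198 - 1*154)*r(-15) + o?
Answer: 73936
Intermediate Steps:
o = 16 (o = (-4)² = 16)
r(C) = 2*C*(22 + C) (r(C) = (22 + C)*(2*C) = 2*C*(22 + C))
(-198 - 1*154)*r(-15) + o = (-198 - 1*154)*(2*(-15)*(22 - 15)) + 16 = (-198 - 154)*(2*(-15)*7) + 16 = -352*(-210) + 16 = 73920 + 16 = 73936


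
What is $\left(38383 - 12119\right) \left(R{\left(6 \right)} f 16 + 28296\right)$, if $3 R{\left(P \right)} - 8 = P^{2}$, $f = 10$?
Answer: $\frac{2414396992}{3} \approx 8.048 \cdot 10^{8}$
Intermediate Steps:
$R{\left(P \right)} = \frac{8}{3} + \frac{P^{2}}{3}$
$\left(38383 - 12119\right) \left(R{\left(6 \right)} f 16 + 28296\right) = \left(38383 - 12119\right) \left(\left(\frac{8}{3} + \frac{6^{2}}{3}\right) 10 \cdot 16 + 28296\right) = 26264 \left(\left(\frac{8}{3} + \frac{1}{3} \cdot 36\right) 10 \cdot 16 + 28296\right) = 26264 \left(\left(\frac{8}{3} + 12\right) 10 \cdot 16 + 28296\right) = 26264 \left(\frac{44}{3} \cdot 10 \cdot 16 + 28296\right) = 26264 \left(\frac{440}{3} \cdot 16 + 28296\right) = 26264 \left(\frac{7040}{3} + 28296\right) = 26264 \cdot \frac{91928}{3} = \frac{2414396992}{3}$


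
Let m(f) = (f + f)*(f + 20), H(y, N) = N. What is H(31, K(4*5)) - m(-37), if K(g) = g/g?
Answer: -1257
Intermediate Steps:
K(g) = 1
m(f) = 2*f*(20 + f) (m(f) = (2*f)*(20 + f) = 2*f*(20 + f))
H(31, K(4*5)) - m(-37) = 1 - 2*(-37)*(20 - 37) = 1 - 2*(-37)*(-17) = 1 - 1*1258 = 1 - 1258 = -1257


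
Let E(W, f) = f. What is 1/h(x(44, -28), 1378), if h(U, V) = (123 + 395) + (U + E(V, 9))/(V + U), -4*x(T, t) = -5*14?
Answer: 2791/1445791 ≈ 0.0019304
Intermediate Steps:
x(T, t) = 35/2 (x(T, t) = -(-5)*14/4 = -1/4*(-70) = 35/2)
h(U, V) = 518 + (9 + U)/(U + V) (h(U, V) = (123 + 395) + (U + 9)/(V + U) = 518 + (9 + U)/(U + V))
1/h(x(44, -28), 1378) = 1/((9 + 518*1378 + 519*(35/2))/(35/2 + 1378)) = 1/((9 + 713804 + 18165/2)/(2791/2)) = 1/((2/2791)*(1445791/2)) = 1/(1445791/2791) = 2791/1445791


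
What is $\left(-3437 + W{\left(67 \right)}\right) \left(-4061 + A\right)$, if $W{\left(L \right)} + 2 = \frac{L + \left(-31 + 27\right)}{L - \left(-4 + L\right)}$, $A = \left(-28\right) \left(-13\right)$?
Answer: $\frac{50623021}{4} \approx 1.2656 \cdot 10^{7}$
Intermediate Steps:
$A = 364$
$W{\left(L \right)} = -3 + \frac{L}{4}$ ($W{\left(L \right)} = -2 + \frac{L + \left(-31 + 27\right)}{L - \left(-4 + L\right)} = -2 + \frac{L - 4}{4} = -2 + \left(-4 + L\right) \frac{1}{4} = -2 + \left(-1 + \frac{L}{4}\right) = -3 + \frac{L}{4}$)
$\left(-3437 + W{\left(67 \right)}\right) \left(-4061 + A\right) = \left(-3437 + \left(-3 + \frac{1}{4} \cdot 67\right)\right) \left(-4061 + 364\right) = \left(-3437 + \left(-3 + \frac{67}{4}\right)\right) \left(-3697\right) = \left(-3437 + \frac{55}{4}\right) \left(-3697\right) = \left(- \frac{13693}{4}\right) \left(-3697\right) = \frac{50623021}{4}$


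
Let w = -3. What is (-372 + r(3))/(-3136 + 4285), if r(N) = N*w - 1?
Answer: -382/1149 ≈ -0.33246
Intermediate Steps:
r(N) = -1 - 3*N (r(N) = N*(-3) - 1 = -3*N - 1 = -1 - 3*N)
(-372 + r(3))/(-3136 + 4285) = (-372 + (-1 - 3*3))/(-3136 + 4285) = (-372 + (-1 - 9))/1149 = (-372 - 10)*(1/1149) = -382*1/1149 = -382/1149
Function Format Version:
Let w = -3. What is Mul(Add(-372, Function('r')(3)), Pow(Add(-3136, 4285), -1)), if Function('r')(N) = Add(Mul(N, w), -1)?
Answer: Rational(-382, 1149) ≈ -0.33246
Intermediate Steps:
Function('r')(N) = Add(-1, Mul(-3, N)) (Function('r')(N) = Add(Mul(N, -3), -1) = Add(Mul(-3, N), -1) = Add(-1, Mul(-3, N)))
Mul(Add(-372, Function('r')(3)), Pow(Add(-3136, 4285), -1)) = Mul(Add(-372, Add(-1, Mul(-3, 3))), Pow(Add(-3136, 4285), -1)) = Mul(Add(-372, Add(-1, -9)), Pow(1149, -1)) = Mul(Add(-372, -10), Rational(1, 1149)) = Mul(-382, Rational(1, 1149)) = Rational(-382, 1149)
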